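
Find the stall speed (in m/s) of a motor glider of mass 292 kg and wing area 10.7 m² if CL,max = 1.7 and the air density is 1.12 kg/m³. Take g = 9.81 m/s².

At stall, lift equals weight: L = W = m·g = 292 × 9.81 = 2865 N.
V_stall = √(2W/(ρ·S·CL,max)) = √(2 × 2865 / (1.12 × 10.7 × 1.7))
V_stall = √281.2 = 16.8 m/s

V_stall = 16.8 m/s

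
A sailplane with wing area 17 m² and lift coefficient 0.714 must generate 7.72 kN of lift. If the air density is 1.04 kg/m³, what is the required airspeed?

v = 35 m/s

L = ½ρv²S·CL ⇒ v = √(2L/(ρ·S·CL))
v = √(2 × 7720 / (1.04 × 17 × 0.714)) = √1223 = 35 m/s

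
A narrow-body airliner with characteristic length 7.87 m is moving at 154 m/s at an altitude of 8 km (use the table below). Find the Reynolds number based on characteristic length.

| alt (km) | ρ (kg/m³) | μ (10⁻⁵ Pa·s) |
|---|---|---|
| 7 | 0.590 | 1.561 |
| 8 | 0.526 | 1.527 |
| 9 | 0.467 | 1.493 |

Re = 4.17×10^7

At 8 km, from the table: ρ = 0.526 kg/m³, μ = 1.527×10⁻⁵ Pa·s.
Re = ρ·v·c/μ = 0.526 × 154 × 7.87 / (1.527×10⁻⁵) = 4.17×10^7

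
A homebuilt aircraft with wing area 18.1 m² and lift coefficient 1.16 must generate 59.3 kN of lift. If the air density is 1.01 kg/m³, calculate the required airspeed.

L = ½ρv²S·CL ⇒ v = √(2L/(ρ·S·CL))
v = √(2 × 59300 / (1.01 × 18.1 × 1.16)) = √5593 = 74.8 m/s

v = 74.8 m/s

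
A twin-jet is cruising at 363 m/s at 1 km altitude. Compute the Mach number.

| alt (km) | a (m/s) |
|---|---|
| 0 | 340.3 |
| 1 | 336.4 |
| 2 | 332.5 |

M = 1.08

At 1 km, from the table: a = 336.4 m/s.
M = v/a = 363 / 336.4 = 1.08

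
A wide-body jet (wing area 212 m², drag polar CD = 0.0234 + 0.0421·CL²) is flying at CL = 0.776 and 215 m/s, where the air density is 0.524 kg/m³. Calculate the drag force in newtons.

D = 1.25×10^5 N

CD = 0.0234 + 0.0421 × 0.776² = 0.04875
D = ½ρv²S·CD = ½ × 0.524 × 215² × 212 × 0.04875 = 1.25×10^5 N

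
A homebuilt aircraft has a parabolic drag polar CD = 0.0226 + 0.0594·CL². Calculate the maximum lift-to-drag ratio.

(L/D)max = 13.6

For CD = CD0 + K·CL², (L/D)max occurs at CL* = √(CD0/K) and equals 1/(2√(K·CD0)).
(L/D)max = 1/(2√(0.0594 × 0.0226)) = 1/(2 × 0.03664) = 13.6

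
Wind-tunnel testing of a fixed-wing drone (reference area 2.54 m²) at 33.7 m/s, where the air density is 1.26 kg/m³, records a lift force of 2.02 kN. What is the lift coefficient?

From L = ½ρv²S·CL, rearranging gives CL = 2L/(ρv²S).
CL = 2 × 2020 / (1.26 × 33.7² × 2.54) = 1.11

CL = 1.11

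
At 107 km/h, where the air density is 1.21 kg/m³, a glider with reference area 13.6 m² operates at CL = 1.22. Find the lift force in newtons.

L = 8870 N

Convert speed: v = 107 km/h ÷ 3.6 = 29.72 m/s.
L = ½ρv²S·CL = ½ × 1.21 × 29.72² × 13.6 × 1.22 = 8870 N ≈ 8.87 kN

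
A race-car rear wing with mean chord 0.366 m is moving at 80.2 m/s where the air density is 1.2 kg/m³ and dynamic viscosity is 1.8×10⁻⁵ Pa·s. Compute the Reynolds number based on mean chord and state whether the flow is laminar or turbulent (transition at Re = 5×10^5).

Re = 1.96×10^6 (turbulent)

Re = ρ·v·c/μ = 1.2 × 80.2 × 0.366 / (1.8×10⁻⁵) = 1.96×10^6
Since 1.96×10^6 > 5×10^5, the flow is turbulent.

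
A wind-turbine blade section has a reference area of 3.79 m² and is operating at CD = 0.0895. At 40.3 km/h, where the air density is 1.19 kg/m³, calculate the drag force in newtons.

Convert speed: v = 40.3 km/h ÷ 3.6 = 11.19 m/s.
Dynamic pressure q = ½ρv² = ½ × 1.19 × 11.19² = 74.56 Pa.
D = q·S·CD = 74.56 × 3.79 × 0.0895 = 25.3 N

D = 25.3 N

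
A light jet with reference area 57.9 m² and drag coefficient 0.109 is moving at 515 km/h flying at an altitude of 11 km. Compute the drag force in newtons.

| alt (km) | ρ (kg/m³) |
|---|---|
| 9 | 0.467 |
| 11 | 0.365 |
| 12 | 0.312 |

At 11 km, from the table: ρ = 0.365 kg/m³.
Convert speed: v = 515 km/h ÷ 3.6 = 143.1 m/s.
Dynamic pressure q = ½ρv² = ½ × 0.365 × 143.1² = 3735 Pa.
D = q·S·CD = 3735 × 57.9 × 0.109 = 23600 N ≈ 23.6 kN

D = 23600 N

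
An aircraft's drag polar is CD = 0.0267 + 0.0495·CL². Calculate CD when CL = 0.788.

CD = 0.0574

CD = 0.0267 + 0.0495 × 0.788² = 0.0267 + 0.03074 = 0.0574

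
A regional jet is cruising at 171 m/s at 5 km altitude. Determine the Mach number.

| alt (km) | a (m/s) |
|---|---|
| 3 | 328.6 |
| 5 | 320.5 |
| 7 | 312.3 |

M = 0.534

At 5 km, from the table: a = 320.5 m/s.
M = v/a = 171 / 320.5 = 0.534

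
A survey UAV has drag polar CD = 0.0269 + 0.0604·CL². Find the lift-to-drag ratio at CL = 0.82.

CD = 0.0269 + 0.0604 × 0.82² = 0.06751
L/D = CL/CD = 0.82 / 0.06751 = 12.1

L/D = 12.1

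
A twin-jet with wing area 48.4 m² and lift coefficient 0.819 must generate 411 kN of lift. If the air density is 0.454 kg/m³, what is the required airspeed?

v = 214 m/s

L = ½ρv²S·CL ⇒ v = √(2L/(ρ·S·CL))
v = √(2 × 4.11×10^5 / (0.454 × 48.4 × 0.819)) = √45680 = 214 m/s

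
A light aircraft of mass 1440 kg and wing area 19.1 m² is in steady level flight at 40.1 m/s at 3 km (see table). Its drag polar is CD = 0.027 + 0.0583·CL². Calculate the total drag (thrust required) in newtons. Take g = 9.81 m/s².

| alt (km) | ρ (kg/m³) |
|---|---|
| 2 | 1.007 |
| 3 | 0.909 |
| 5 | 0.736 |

At 3 km, from the table: ρ = 0.909 kg/m³.
Weight W = mg = 1440 × 9.81 = 14126 N; in level flight L = W.
q = ½ρv² = ½ × 0.909 × 40.1² = 730.8 Pa.
CL = W/(q·S) = 14126 / (730.8 × 19.1) = 1.012.
CD = 0.027 + 0.0583 × 1.012² = 0.08671.
D = q·S·CD = 730.8 × 19.1 × 0.08671 = 1210 N

D = 1210 N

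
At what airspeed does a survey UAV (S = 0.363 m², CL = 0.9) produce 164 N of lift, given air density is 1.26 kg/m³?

v = 28.2 m/s

L = ½ρv²S·CL ⇒ v = √(2L/(ρ·S·CL))
v = √(2 × 164 / (1.26 × 0.363 × 0.9)) = √796.8 = 28.2 m/s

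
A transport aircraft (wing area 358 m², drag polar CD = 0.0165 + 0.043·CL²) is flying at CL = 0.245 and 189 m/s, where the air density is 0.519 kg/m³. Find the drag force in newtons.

CD = 0.0165 + 0.043 × 0.245² = 0.01908
D = ½ρv²S·CD = ½ × 0.519 × 189² × 358 × 0.01908 = 63300 N

D = 63300 N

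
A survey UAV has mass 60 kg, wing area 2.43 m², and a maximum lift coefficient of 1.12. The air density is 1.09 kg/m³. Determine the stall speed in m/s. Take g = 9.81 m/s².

V_stall = 19.9 m/s

Stall occurs when L = W at CL,max. W = mg = 60 × 9.81 = 588.6 N.
V_stall = √(2W/(ρ·S·CL,max)) = √(2 × 588.6 / (1.09 × 2.43 × 1.12))
V_stall = √396.8 = 19.9 m/s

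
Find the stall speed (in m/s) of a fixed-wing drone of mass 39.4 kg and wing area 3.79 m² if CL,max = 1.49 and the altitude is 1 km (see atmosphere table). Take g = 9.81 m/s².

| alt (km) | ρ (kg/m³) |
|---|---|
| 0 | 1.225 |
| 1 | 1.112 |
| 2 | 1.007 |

V_stall = 11.1 m/s

At 1 km, from the table: ρ = 1.112 kg/m³.
At stall, lift equals weight: L = W = m·g = 39.4 × 9.81 = 386.5 N.
V_stall = √(2W/(ρ·S·CL,max)) = √(2 × 386.5 / (1.112 × 3.79 × 1.49))
V_stall = √123.1 = 11.1 m/s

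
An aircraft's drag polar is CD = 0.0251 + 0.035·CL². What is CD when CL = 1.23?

CD = 0.0251 + 0.035 × 1.23² = 0.0251 + 0.05295 = 0.0781

CD = 0.0781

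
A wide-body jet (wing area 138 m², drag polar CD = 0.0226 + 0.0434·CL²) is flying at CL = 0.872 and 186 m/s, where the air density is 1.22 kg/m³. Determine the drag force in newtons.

CD = 0.0226 + 0.0434 × 0.872² = 0.0556
D = ½ρv²S·CD = ½ × 1.22 × 186² × 138 × 0.0556 = 1.62×10^5 N

D = 1.62×10^5 N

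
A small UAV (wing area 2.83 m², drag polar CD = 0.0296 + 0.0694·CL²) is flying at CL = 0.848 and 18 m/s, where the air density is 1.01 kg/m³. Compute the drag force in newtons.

CD = 0.0296 + 0.0694 × 0.848² = 0.07951
D = ½ρv²S·CD = ½ × 1.01 × 18² × 2.83 × 0.07951 = 36.8 N

D = 36.8 N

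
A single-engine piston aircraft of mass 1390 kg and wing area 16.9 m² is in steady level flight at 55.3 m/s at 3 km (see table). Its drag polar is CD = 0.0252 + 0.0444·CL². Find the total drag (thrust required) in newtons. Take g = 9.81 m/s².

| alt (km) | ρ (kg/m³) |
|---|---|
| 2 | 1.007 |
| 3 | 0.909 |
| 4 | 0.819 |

At 3 km, from the table: ρ = 0.909 kg/m³.
In steady level flight, lift balances weight: W = mg = 1390 × 9.81 = 13636 N.
Dynamic pressure q = 0.5 × 0.909 × 55.3² = 1390 Pa.
Required CL = L/(qS) = 13636/(1390·16.9) = 0.5805.
CD = 0.0252 + 0.0444 × 0.5805² = 0.04016.
D = q·S·CD = 1390 × 16.9 × 0.04016 = 943.4 N

D = 943 N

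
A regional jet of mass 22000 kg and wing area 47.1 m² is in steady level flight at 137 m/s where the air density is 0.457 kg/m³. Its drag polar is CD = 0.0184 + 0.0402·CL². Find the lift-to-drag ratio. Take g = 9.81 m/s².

Weight W = mg = 22000 × 9.81 = 2.1582×10^5 N; in level flight L = W.
q = ½ρv² = ½ × 0.457 × 137² = 4289 Pa.
CL = 2W/(ρv²S) = 2×2.1582×10^5/(0.457×137²×47.1) = 1.068.
CD = 0.0184 + 0.0402 × 1.068² = 0.06429.
L/D = CL/CD = 1.068 / 0.06429 = 16.6

L/D = 16.6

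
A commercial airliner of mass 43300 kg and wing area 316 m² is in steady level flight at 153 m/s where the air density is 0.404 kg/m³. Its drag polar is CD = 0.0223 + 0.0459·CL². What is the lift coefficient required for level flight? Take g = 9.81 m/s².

CL = 0.284

In steady level flight, lift balances weight: W = mg = 43300 × 9.81 = 4.2477×10^5 N.
Dynamic pressure q = 0.5 × 0.404 × 153² = 4729 Pa.
CL = W/(q·S) = 4.2477×10^5 / (4729 × 316) = 0.2843.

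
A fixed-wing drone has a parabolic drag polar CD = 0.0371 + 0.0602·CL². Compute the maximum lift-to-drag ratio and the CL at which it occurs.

For CD = CD0 + K·CL², (L/D)max occurs at CL* = √(CD0/K) and equals 1/(2√(K·CD0)).
(L/D)max = 1/(2√(0.0602 × 0.0371)) = 1/(2 × 0.04726) = 10.6
CL* = √(0.0371/0.0602) = 0.785

(L/D)max = 10.6, at CL = 0.785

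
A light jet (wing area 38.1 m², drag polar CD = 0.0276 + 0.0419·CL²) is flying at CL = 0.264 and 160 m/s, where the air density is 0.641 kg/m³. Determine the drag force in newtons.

CD = 0.0276 + 0.0419 × 0.264² = 0.03052
D = ½ρv²S·CD = ½ × 0.641 × 160² × 38.1 × 0.03052 = 9540 N

D = 9540 N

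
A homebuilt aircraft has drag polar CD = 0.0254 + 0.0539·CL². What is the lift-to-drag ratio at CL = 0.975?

L/D = 12.7

CD = 0.0254 + 0.0539 × 0.975² = 0.07664
L/D = CL/CD = 0.975 / 0.07664 = 12.7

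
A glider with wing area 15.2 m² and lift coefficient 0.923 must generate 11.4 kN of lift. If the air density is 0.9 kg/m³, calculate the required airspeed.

v = 42.5 m/s

L = ½ρv²S·CL ⇒ v = √(2L/(ρ·S·CL))
v = √(2 × 11400 / (0.9 × 15.2 × 0.923)) = √1806 = 42.5 m/s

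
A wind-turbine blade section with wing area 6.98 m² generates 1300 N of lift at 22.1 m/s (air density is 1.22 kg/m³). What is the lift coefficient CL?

CL = 0.625

From L = ½ρv²S·CL, rearranging gives CL = 2L/(ρv²S).
CL = 2 × 1300 / (1.22 × 22.1² × 6.98) = 0.625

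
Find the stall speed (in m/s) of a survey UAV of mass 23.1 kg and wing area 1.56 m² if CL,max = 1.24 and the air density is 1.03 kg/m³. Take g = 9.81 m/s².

Weight W = mg = 23.1 × 9.81 = 226.6 N.
From L = ½ρV²S·CL,max = W: V_stall = √(2W/(ρSCL,max)) = √(2·226.6/(1.03·1.56·1.24))
V_stall = √227.5 = 15.1 m/s

V_stall = 15.1 m/s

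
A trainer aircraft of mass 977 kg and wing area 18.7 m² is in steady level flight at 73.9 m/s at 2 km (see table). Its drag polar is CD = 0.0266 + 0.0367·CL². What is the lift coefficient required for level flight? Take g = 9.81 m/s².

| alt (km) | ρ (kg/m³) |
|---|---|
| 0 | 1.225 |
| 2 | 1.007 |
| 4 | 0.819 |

At 2 km, from the table: ρ = 1.007 kg/m³.
In steady level flight, lift balances weight: W = mg = 977 × 9.81 = 9584.4 N.
q = ½ρv² = ½ × 1.007 × 73.9² = 2750 Pa.
Required CL = L/(qS) = 9584.4/(2750·18.7) = 0.1864.

CL = 0.186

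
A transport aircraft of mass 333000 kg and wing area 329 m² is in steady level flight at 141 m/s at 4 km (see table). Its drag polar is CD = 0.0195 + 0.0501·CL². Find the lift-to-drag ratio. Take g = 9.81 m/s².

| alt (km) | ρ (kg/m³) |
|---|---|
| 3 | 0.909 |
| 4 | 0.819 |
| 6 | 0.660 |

At 4 km, from the table: ρ = 0.819 kg/m³.
In steady level flight, lift balances weight: W = mg = 333000 × 9.81 = 3.2667×10^6 N.
q = ½ρv² = ½ × 0.819 × 141² = 8141 Pa.
Required CL = L/(qS) = 3.2667×10^6/(8141·329) = 1.22.
CD = 0.0195 + 0.0501 × 1.22² = 0.09402.
L/D = CL/CD = 1.22 / 0.09402 = 13

L/D = 13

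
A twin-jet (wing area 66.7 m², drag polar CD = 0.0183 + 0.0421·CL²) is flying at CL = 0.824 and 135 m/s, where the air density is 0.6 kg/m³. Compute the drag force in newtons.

CD = 0.0183 + 0.0421 × 0.824² = 0.04688
D = ½ρv²S·CD = ½ × 0.6 × 135² × 66.7 × 0.04688 = 17100 N

D = 17100 N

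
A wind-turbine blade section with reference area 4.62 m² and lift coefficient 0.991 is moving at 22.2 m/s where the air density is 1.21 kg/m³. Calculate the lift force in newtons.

L = 1370 N

L = ½ρv²S·CL = ½ × 1.21 × 22.2² × 4.62 × 0.991 = 1370 N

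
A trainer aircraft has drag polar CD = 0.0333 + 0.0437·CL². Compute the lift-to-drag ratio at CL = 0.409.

CD = 0.0333 + 0.0437 × 0.409² = 0.04061
L/D = CL/CD = 0.409 / 0.04061 = 10.1

L/D = 10.1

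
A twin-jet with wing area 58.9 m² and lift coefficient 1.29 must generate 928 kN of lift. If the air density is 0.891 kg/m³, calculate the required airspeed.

L = ½ρv²S·CL ⇒ v = √(2L/(ρ·S·CL))
v = √(2 × 9.28×10^5 / (0.891 × 58.9 × 1.29)) = √27420 = 166 m/s

v = 166 m/s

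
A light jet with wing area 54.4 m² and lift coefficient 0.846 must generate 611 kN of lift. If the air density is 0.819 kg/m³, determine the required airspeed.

v = 180 m/s

L = ½ρv²S·CL ⇒ v = √(2L/(ρ·S·CL))
v = √(2 × 6.11×10^5 / (0.819 × 54.4 × 0.846)) = √32420 = 180 m/s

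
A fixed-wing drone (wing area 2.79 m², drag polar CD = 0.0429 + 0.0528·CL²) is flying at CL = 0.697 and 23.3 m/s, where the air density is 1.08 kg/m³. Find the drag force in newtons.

D = 56.1 N

CD = 0.0429 + 0.0528 × 0.697² = 0.06855
D = ½ρv²S·CD = ½ × 1.08 × 23.3² × 2.79 × 0.06855 = 56.1 N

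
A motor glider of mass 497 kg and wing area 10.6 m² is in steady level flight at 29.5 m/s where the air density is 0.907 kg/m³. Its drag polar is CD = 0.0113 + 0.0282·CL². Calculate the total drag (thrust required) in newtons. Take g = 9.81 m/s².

D = 208 N

In steady level flight, lift balances weight: W = mg = 497 × 9.81 = 4875.6 N.
Dynamic pressure q = 0.5 × 0.907 × 29.5² = 394.7 Pa.
CL = 2W/(ρv²S) = 2×4875.6/(0.907×29.5²×10.6) = 1.165.
CD = 0.0113 + 0.0282 × 1.165² = 0.0496.
D = q·S·CD = 394.7 × 10.6 × 0.0496 = 207.5 N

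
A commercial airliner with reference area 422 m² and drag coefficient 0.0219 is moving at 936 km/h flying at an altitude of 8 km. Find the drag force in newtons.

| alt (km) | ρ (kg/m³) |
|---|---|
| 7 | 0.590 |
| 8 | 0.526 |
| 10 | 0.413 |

D = 1.64×10^5 N

At 8 km, from the table: ρ = 0.526 kg/m³.
Convert speed: v = 936 km/h ÷ 3.6 = 260 m/s.
D = ½ρv²S·CD = ½ × 0.526 × 260² × 422 × 0.0219 = 1.64×10^5 N ≈ 164 kN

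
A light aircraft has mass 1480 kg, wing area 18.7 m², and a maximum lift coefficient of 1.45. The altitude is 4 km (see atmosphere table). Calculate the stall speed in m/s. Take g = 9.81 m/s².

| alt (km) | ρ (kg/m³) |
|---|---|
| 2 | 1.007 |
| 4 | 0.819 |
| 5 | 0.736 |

At 4 km, from the table: ρ = 0.819 kg/m³.
At stall, lift equals weight: L = W = m·g = 1480 × 9.81 = 14520 N.
From L = ½ρV²S·CL,max = W: V_stall = √(2W/(ρSCL,max)) = √(2·14520/(0.819·18.7·1.45))
V_stall = √1308 = 36.2 m/s

V_stall = 36.2 m/s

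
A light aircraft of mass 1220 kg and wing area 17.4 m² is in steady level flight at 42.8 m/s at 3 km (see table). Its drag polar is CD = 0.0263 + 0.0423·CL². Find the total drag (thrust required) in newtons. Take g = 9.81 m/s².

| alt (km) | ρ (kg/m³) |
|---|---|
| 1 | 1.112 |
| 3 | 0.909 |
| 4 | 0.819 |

At 3 km, from the table: ρ = 0.909 kg/m³.
Weight W = mg = 1220 × 9.81 = 11968 N; in level flight L = W.
q = ½ρv² = ½ × 0.909 × 42.8² = 832.6 Pa.
CL = W/(q·S) = 11968 / (832.6 × 17.4) = 0.8261.
CD = 0.0263 + 0.0423 × 0.8261² = 0.05517.
D = q·S·CD = 832.6 × 17.4 × 0.05517 = 799.2 N

D = 799 N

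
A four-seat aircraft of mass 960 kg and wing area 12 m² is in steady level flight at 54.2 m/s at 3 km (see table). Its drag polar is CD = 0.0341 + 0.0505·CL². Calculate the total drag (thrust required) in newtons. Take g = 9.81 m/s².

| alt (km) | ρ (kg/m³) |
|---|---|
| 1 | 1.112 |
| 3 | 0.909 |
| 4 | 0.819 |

At 3 km, from the table: ρ = 0.909 kg/m³.
Weight W = mg = 960 × 9.81 = 9417.6 N; in level flight L = W.
q = ½ρv² = ½ × 0.909 × 54.2² = 1335 Pa.
Required CL = L/(qS) = 9417.6/(1335·12) = 0.5878.
CD = 0.0341 + 0.0505 × 0.5878² = 0.05155.
D = q·S·CD = 1335 × 12 × 0.05155 = 825.9 N

D = 826 N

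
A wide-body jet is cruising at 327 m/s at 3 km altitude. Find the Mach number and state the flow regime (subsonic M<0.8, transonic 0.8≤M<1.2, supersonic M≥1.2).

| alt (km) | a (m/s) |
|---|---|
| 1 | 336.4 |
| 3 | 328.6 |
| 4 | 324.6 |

At 3 km, from the table: a = 328.6 m/s.
M = v/a = 327 / 328.6 = 0.995
M = 0.995 → transonic.

M = 0.995 (transonic)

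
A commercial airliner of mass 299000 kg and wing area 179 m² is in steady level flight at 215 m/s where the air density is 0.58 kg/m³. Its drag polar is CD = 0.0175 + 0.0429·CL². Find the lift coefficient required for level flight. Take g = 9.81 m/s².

Weight W = mg = 299000 × 9.81 = 2.9332×10^6 N; in level flight L = W.
Dynamic pressure q = 0.5 × 0.58 × 215² = 13410 Pa.
CL = 2W/(ρv²S) = 2×2.9332×10^6/(0.58×215²×179) = 1.222.

CL = 1.22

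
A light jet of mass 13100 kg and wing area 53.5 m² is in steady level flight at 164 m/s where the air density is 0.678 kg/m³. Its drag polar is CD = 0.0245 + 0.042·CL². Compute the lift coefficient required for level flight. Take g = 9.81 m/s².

Weight W = mg = 13100 × 9.81 = 1.2851×10^5 N; in level flight L = W.
q = ½ρv² = ½ × 0.678 × 164² = 9118 Pa.
Required CL = L/(qS) = 1.2851×10^5/(9118·53.5) = 0.2635.

CL = 0.263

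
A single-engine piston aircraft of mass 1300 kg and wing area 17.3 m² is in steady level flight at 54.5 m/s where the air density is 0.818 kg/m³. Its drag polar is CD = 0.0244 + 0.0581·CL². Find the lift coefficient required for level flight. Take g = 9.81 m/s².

CL = 0.607

Weight W = mg = 1300 × 9.81 = 12753 N; in level flight L = W.
q = ½ρv² = ½ × 0.818 × 54.5² = 1215 Pa.
CL = 2W/(ρv²S) = 2×12753/(0.818×54.5²×17.3) = 0.6068.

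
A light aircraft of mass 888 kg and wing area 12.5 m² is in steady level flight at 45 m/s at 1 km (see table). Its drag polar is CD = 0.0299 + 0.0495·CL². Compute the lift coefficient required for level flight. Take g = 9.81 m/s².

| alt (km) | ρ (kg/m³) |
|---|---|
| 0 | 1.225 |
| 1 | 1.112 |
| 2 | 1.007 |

CL = 0.619

At 1 km, from the table: ρ = 1.112 kg/m³.
In steady level flight, lift balances weight: W = mg = 888 × 9.81 = 8711.3 N.
q = ½ρv² = ½ × 1.112 × 45² = 1126 Pa.
CL = W/(q·S) = 8711.3 / (1126 × 12.5) = 0.619.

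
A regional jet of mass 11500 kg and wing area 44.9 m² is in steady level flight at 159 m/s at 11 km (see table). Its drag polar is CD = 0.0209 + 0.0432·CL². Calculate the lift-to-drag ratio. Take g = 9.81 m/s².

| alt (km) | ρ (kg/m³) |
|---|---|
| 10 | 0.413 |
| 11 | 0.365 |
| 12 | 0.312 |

At 11 km, from the table: ρ = 0.365 kg/m³.
Weight W = mg = 11500 × 9.81 = 1.1282×10^5 N; in level flight L = W.
q = ½ρv² = ½ × 0.365 × 159² = 4614 Pa.
CL = W/(q·S) = 1.1282×10^5 / (4614 × 44.9) = 0.5446.
CD = 0.0209 + 0.0432 × 0.5446² = 0.03371.
L/D = CL/CD = 0.5446 / 0.03371 = 16.2

L/D = 16.2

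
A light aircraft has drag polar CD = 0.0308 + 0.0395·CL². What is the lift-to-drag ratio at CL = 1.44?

L/D = 12.8

CD = 0.0308 + 0.0395 × 1.44² = 0.1127
L/D = CL/CD = 1.44 / 0.1127 = 12.8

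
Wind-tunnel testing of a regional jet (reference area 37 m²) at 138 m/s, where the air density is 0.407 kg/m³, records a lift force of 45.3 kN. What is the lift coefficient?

From L = ½ρv²S·CL, rearranging gives CL = 2L/(ρv²S).
CL = 2 × 45300 / (0.407 × 138² × 37) = 0.316

CL = 0.316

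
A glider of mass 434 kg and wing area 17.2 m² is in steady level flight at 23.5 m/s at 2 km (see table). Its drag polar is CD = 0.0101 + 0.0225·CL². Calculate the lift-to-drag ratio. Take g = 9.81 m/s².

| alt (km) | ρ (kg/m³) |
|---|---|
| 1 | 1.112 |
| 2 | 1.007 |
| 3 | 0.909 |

At 2 km, from the table: ρ = 1.007 kg/m³.
Level flight ⇒ L = W = m·g = 434 × 9.81 = 4257.5 N.
Dynamic pressure q = 0.5 × 1.007 × 23.5² = 278.1 Pa.
Required CL = L/(qS) = 4257.5/(278.1·17.2) = 0.8902.
CD = 0.0101 + 0.0225 × 0.8902² = 0.02793.
L/D = CL/CD = 0.8902 / 0.02793 = 31.9

L/D = 31.9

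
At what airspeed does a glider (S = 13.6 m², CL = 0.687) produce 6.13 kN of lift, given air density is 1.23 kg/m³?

L = ½ρv²S·CL ⇒ v = √(2L/(ρ·S·CL))
v = √(2 × 6130 / (1.23 × 13.6 × 0.687)) = √1067 = 32.7 m/s

v = 32.7 m/s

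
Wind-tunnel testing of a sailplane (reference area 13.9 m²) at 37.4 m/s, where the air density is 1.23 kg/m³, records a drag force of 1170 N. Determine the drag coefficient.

From D = ½ρv²S·CD, rearranging gives CD = 2D/(ρv²S).
CD = 2 × 1170 / (1.23 × 37.4² × 13.9) = 0.0978

CD = 0.0978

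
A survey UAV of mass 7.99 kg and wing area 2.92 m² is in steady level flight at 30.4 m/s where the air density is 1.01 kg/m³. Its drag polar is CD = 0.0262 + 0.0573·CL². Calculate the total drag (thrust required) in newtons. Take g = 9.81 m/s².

Level flight ⇒ L = W = m·g = 7.99 × 9.81 = 78.382 N.
Dynamic pressure q = 0.5 × 1.01 × 30.4² = 466.7 Pa.
CL = 2W/(ρv²S) = 2×78.382/(1.01×30.4²×2.92) = 0.05752.
CD = 0.0262 + 0.0573 × 0.05752² = 0.02639.
D = q·S·CD = 466.7 × 2.92 × 0.02639 = 35.96 N

D = 36 N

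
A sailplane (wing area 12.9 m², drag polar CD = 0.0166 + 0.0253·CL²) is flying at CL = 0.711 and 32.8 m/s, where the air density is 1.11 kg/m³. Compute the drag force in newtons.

D = 226 N

CD = 0.0166 + 0.0253 × 0.711² = 0.02939
D = ½ρv²S·CD = ½ × 1.11 × 32.8² × 12.9 × 0.02939 = 226 N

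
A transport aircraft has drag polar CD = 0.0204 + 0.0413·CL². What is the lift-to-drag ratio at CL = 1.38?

L/D = 13.9

CD = 0.0204 + 0.0413 × 1.38² = 0.09905
L/D = CL/CD = 1.38 / 0.09905 = 13.9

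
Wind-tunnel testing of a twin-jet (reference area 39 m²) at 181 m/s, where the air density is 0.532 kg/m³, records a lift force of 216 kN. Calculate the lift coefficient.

CL = 0.636

From L = ½ρv²S·CL, rearranging gives CL = 2L/(ρv²S).
CL = 2 × 2.16×10^5 / (0.532 × 181² × 39) = 0.636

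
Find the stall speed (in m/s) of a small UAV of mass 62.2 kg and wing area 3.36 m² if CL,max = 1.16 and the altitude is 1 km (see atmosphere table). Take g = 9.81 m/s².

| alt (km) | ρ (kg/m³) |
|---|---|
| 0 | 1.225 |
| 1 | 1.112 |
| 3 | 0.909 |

At 1 km, from the table: ρ = 1.112 kg/m³.
At stall, lift equals weight: L = W = m·g = 62.2 × 9.81 = 610.2 N.
V_stall = √(2W/(ρ·S·CL,max)) = √(2 × 610.2 / (1.112 × 3.36 × 1.16))
V_stall = √281.6 = 16.8 m/s

V_stall = 16.8 m/s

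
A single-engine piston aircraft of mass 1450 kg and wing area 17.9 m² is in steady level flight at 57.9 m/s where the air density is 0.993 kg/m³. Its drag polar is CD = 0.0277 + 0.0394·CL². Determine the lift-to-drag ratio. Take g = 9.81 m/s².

L/D = 13

In steady level flight, lift balances weight: W = mg = 1450 × 9.81 = 14224 N.
q = ½ρv² = ½ × 0.993 × 57.9² = 1664 Pa.
CL = 2W/(ρv²S) = 2×14224/(0.993×57.9²×17.9) = 0.4774.
CD = 0.0277 + 0.0394 × 0.4774² = 0.03668.
L/D = CL/CD = 0.4774 / 0.03668 = 13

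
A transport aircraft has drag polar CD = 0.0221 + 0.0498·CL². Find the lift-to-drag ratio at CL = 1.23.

CD = 0.0221 + 0.0498 × 1.23² = 0.09744
L/D = CL/CD = 1.23 / 0.09744 = 12.6

L/D = 12.6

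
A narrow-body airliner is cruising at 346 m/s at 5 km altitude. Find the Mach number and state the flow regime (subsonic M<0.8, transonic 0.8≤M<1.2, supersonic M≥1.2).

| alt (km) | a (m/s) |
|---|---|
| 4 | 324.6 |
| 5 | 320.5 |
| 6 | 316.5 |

M = 1.08 (transonic)

At 5 km, from the table: a = 320.5 m/s.
M = v/a = 346 / 320.5 = 1.08
M = 1.08 → transonic.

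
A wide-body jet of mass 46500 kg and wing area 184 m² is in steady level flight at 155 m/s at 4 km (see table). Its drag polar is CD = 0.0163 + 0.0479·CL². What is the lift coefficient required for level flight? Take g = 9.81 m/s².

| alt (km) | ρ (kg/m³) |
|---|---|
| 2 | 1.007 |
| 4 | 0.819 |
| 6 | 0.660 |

At 4 km, from the table: ρ = 0.819 kg/m³.
In steady level flight, lift balances weight: W = mg = 46500 × 9.81 = 4.5616×10^5 N.
Dynamic pressure q = 0.5 × 0.819 × 155² = 9838 Pa.
CL = W/(q·S) = 4.5616×10^5 / (9838 × 184) = 0.252.

CL = 0.252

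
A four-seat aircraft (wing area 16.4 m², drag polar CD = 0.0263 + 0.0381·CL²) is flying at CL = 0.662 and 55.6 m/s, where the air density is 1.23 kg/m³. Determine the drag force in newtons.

D = 1340 N

CD = 0.0263 + 0.0381 × 0.662² = 0.043
D = ½ρv²S·CD = ½ × 1.23 × 55.6² × 16.4 × 0.043 = 1340 N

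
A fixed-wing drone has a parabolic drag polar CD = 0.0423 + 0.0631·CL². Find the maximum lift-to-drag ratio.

(L/D)max = 9.68

For CD = CD0 + K·CL², (L/D)max occurs at CL* = √(CD0/K) and equals 1/(2√(K·CD0)).
(L/D)max = 1/(2√(0.0631 × 0.0423)) = 1/(2 × 0.05166) = 9.68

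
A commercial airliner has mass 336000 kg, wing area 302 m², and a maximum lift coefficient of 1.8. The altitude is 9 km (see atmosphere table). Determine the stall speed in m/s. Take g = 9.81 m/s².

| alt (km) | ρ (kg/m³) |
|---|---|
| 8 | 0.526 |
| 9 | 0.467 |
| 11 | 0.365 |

At 9 km, from the table: ρ = 0.467 kg/m³.
At stall, lift equals weight: L = W = m·g = 336000 × 9.81 = 3.296×10^6 N.
V_stall = √(2W/(ρ·S·CL,max)) = √(2 × 3.296×10^6 / (0.467 × 302 × 1.8))
V_stall = √25970 = 161 m/s

V_stall = 161 m/s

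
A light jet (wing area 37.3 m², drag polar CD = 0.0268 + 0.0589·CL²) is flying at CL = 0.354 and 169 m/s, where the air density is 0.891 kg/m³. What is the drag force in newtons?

CD = 0.0268 + 0.0589 × 0.354² = 0.03418
D = ½ρv²S·CD = ½ × 0.891 × 169² × 37.3 × 0.03418 = 16200 N

D = 16200 N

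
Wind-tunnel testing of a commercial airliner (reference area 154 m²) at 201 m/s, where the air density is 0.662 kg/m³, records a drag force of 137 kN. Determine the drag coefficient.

From D = ½ρv²S·CD, rearranging gives CD = 2D/(ρv²S).
CD = 2 × 1.37×10^5 / (0.662 × 201² × 154) = 0.0665

CD = 0.0665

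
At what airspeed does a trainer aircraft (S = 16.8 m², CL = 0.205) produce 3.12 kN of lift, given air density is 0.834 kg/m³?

L = ½ρv²S·CL ⇒ v = √(2L/(ρ·S·CL))
v = √(2 × 3120 / (0.834 × 16.8 × 0.205)) = √2172 = 46.6 m/s

v = 46.6 m/s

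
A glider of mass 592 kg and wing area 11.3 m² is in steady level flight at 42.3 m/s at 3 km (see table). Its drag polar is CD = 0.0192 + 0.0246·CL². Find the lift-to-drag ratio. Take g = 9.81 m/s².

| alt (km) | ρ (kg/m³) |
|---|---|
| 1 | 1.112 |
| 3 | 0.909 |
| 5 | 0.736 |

At 3 km, from the table: ρ = 0.909 kg/m³.
Level flight ⇒ L = W = m·g = 592 × 9.81 = 5807.5 N.
q = ½ρv² = ½ × 0.909 × 42.3² = 813.2 Pa.
CL = 2W/(ρv²S) = 2×5807.5/(0.909×42.3²×11.3) = 0.632.
CD = 0.0192 + 0.0246 × 0.632² = 0.02902.
L/D = CL/CD = 0.632 / 0.02902 = 21.8

L/D = 21.8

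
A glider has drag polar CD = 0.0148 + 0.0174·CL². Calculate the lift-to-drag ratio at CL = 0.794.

CD = 0.0148 + 0.0174 × 0.794² = 0.02577
L/D = CL/CD = 0.794 / 0.02577 = 30.8

L/D = 30.8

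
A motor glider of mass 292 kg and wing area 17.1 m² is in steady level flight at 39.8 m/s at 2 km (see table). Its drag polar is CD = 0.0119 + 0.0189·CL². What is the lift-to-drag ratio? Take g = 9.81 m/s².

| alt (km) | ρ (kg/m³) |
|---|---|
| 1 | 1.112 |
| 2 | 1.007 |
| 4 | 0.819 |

L/D = 16.5

At 2 km, from the table: ρ = 1.007 kg/m³.
Weight W = mg = 292 × 9.81 = 2864.5 N; in level flight L = W.
q = ½ρv² = ½ × 1.007 × 39.8² = 797.6 Pa.
CL = 2W/(ρv²S) = 2×2864.5/(1.007×39.8²×17.1) = 0.21.
CD = 0.0119 + 0.0189 × 0.21² = 0.01273.
L/D = CL/CD = 0.21 / 0.01273 = 16.5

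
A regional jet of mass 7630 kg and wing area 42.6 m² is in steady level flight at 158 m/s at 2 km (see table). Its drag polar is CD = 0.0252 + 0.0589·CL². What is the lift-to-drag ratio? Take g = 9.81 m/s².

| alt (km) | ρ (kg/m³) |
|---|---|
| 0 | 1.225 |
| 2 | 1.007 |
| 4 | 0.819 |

At 2 km, from the table: ρ = 1.007 kg/m³.
Level flight ⇒ L = W = m·g = 7630 × 9.81 = 74850 N.
Dynamic pressure q = 0.5 × 1.007 × 158² = 12570 Pa.
Required CL = L/(qS) = 74850/(12570·42.6) = 0.1398.
CD = 0.0252 + 0.0589 × 0.1398² = 0.02635.
L/D = CL/CD = 0.1398 / 0.02635 = 5.3

L/D = 5.3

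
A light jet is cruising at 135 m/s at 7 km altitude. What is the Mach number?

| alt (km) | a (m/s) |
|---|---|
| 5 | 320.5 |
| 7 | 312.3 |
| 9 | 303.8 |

At 7 km, from the table: a = 312.3 m/s.
M = v/a = 135 / 312.3 = 0.432

M = 0.432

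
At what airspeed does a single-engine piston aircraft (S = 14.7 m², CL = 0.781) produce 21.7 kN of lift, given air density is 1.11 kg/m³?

L = ½ρv²S·CL ⇒ v = √(2L/(ρ·S·CL))
v = √(2 × 21700 / (1.11 × 14.7 × 0.781)) = √3406 = 58.4 m/s

v = 58.4 m/s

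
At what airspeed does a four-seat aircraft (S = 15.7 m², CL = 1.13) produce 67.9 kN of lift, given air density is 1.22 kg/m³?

L = ½ρv²S·CL ⇒ v = √(2L/(ρ·S·CL))
v = √(2 × 67900 / (1.22 × 15.7 × 1.13)) = √6274 = 79.2 m/s

v = 79.2 m/s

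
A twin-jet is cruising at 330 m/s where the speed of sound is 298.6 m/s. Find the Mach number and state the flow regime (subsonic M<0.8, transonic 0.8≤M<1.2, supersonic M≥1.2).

M = v/a = 330 / 298.6 = 1.11
M = 1.11 → transonic.

M = 1.11 (transonic)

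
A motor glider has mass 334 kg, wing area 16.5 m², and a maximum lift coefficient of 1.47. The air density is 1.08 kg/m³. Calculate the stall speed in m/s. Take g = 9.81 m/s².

At stall, lift equals weight: L = W = m·g = 334 × 9.81 = 3277 N.
From L = ½ρV²S·CL,max = W: V_stall = √(2W/(ρSCL,max)) = √(2·3277/(1.08·16.5·1.47))
V_stall = √250.2 = 15.8 m/s

V_stall = 15.8 m/s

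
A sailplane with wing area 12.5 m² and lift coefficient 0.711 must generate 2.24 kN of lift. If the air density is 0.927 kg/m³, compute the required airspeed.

L = ½ρv²S·CL ⇒ v = √(2L/(ρ·S·CL))
v = √(2 × 2240 / (0.927 × 12.5 × 0.711)) = √543.8 = 23.3 m/s

v = 23.3 m/s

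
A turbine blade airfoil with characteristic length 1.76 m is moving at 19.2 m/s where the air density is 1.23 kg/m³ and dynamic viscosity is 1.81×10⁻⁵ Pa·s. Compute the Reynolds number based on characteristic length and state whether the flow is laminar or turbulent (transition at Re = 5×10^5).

Re = ρ·v·c/μ = 1.23 × 19.2 × 1.76 / (1.81×10⁻⁵) = 2.3×10^6
Since 2.3×10^6 > 5×10^5, the flow is turbulent.

Re = 2.3×10^6 (turbulent)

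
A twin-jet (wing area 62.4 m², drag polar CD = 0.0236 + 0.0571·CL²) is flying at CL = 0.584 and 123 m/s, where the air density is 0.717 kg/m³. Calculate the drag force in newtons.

D = 14600 N

CD = 0.0236 + 0.0571 × 0.584² = 0.04307
D = ½ρv²S·CD = ½ × 0.717 × 123² × 62.4 × 0.04307 = 14600 N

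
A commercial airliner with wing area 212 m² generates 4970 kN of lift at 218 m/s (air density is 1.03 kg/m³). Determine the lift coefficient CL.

From L = ½ρv²S·CL, rearranging gives CL = 2L/(ρv²S).
CL = 2 × 4.97×10^6 / (1.03 × 218² × 212) = 0.958

CL = 0.958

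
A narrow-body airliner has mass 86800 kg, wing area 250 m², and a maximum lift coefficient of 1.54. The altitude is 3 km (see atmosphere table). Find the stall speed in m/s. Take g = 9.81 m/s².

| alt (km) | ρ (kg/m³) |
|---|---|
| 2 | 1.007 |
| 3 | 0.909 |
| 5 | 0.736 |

At 3 km, from the table: ρ = 0.909 kg/m³.
At stall, lift equals weight: L = W = m·g = 86800 × 9.81 = 8.515×10^5 N.
V_stall = √(2W/(ρ·S·CL,max)) = √(2 × 8.515×10^5 / (0.909 × 250 × 1.54))
V_stall = √4866 = 69.8 m/s

V_stall = 69.8 m/s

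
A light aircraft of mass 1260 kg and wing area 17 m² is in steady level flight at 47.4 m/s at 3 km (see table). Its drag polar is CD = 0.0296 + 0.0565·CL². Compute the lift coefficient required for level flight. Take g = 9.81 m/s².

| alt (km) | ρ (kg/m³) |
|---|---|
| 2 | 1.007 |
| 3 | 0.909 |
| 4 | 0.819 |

At 3 km, from the table: ρ = 0.909 kg/m³.
Level flight ⇒ L = W = m·g = 1260 × 9.81 = 12361 N.
Dynamic pressure q = 0.5 × 0.909 × 47.4² = 1021 Pa.
CL = 2W/(ρv²S) = 2×12361/(0.909×47.4²×17) = 0.712.

CL = 0.712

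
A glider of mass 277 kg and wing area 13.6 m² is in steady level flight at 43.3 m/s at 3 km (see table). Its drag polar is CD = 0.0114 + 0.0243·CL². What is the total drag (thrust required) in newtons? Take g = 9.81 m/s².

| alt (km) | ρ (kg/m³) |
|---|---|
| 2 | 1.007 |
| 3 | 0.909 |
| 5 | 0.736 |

D = 148 N

At 3 km, from the table: ρ = 0.909 kg/m³.
Level flight ⇒ L = W = m·g = 277 × 9.81 = 2717.4 N.
q = ½ρv² = ½ × 0.909 × 43.3² = 852.1 Pa.
Required CL = L/(qS) = 2717.4/(852.1·13.6) = 0.2345.
CD = 0.0114 + 0.0243 × 0.2345² = 0.01274.
D = q·S·CD = 852.1 × 13.6 × 0.01274 = 147.6 N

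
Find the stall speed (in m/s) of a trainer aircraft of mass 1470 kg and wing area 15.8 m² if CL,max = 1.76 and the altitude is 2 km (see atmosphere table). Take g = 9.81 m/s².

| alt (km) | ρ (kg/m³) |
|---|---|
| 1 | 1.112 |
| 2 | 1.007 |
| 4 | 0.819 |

V_stall = 32.1 m/s

At 2 km, from the table: ρ = 1.007 kg/m³.
Stall occurs when L = W at CL,max. W = mg = 1470 × 9.81 = 14420 N.
From L = ½ρV²S·CL,max = W: V_stall = √(2W/(ρSCL,max)) = √(2·14420/(1.007·15.8·1.76))
V_stall = √1030 = 32.1 m/s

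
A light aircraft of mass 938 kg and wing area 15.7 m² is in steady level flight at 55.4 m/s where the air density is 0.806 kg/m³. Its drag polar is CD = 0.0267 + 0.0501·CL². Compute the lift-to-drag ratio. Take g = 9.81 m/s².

L/D = 12.5

In steady level flight, lift balances weight: W = mg = 938 × 9.81 = 9201.8 N.
Dynamic pressure q = 0.5 × 0.806 × 55.4² = 1237 Pa.
CL = W/(q·S) = 9201.8 / (1237 × 15.7) = 0.4739.
CD = 0.0267 + 0.0501 × 0.4739² = 0.03795.
L/D = CL/CD = 0.4739 / 0.03795 = 12.5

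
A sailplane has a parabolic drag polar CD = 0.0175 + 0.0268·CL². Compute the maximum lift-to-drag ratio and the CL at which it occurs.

(L/D)max = 23.1, at CL = 0.808

For CD = CD0 + K·CL², (L/D)max occurs at CL* = √(CD0/K) and equals 1/(2√(K·CD0)).
(L/D)max = 1/(2√(0.0268 × 0.0175)) = 1/(2 × 0.02166) = 23.1
CL* = √(0.0175/0.0268) = 0.808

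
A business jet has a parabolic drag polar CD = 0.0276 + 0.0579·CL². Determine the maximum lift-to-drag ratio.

For CD = CD0 + K·CL², (L/D)max occurs at CL* = √(CD0/K) and equals 1/(2√(K·CD0)).
(L/D)max = 1/(2√(0.0579 × 0.0276)) = 1/(2 × 0.03998) = 12.5

(L/D)max = 12.5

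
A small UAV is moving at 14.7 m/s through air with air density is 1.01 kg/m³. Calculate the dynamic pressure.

q = ½ρv² = ½ × 1.01 × 14.7² = 109 Pa

q = 109 Pa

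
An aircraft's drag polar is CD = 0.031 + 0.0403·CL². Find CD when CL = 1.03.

CD = 0.0738

CD = 0.031 + 0.0403 × 1.03² = 0.031 + 0.04275 = 0.0738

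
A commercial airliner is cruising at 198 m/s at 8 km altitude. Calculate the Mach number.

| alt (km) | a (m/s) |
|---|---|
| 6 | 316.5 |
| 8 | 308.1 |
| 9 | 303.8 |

M = 0.643

At 8 km, from the table: a = 308.1 m/s.
M = v/a = 198 / 308.1 = 0.643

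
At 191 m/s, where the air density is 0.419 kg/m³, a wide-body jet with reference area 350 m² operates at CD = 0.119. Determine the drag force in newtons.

D = 3.18×10^5 N

D = ½ρv²S·CD = ½ × 0.419 × 191² × 350 × 0.119 = 3.18×10^5 N ≈ 318 kN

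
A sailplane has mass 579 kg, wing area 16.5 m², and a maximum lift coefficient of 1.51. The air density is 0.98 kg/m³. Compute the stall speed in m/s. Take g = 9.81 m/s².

V_stall = 21.6 m/s

Weight W = mg = 579 × 9.81 = 5680 N.
From L = ½ρV²S·CL,max = W: V_stall = √(2W/(ρSCL,max)) = √(2·5680/(0.98·16.5·1.51))
V_stall = √465.3 = 21.6 m/s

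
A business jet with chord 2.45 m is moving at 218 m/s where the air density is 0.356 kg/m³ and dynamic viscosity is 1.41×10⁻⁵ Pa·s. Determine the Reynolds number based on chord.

Re = 1.35×10^7

Re = ρ·v·c/μ = 0.356 × 218 × 2.45 / (1.41×10⁻⁵) = 1.35×10^7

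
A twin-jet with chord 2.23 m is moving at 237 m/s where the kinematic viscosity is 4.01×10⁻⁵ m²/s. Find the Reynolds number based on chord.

Re = v·c/ν = 237 × 2.23 / (4.01×10⁻⁵) = 1.32×10^7

Re = 1.32×10^7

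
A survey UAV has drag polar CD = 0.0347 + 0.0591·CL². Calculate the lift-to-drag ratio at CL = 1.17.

L/D = 10.1

CD = 0.0347 + 0.0591 × 1.17² = 0.1156
L/D = CL/CD = 1.17 / 0.1156 = 10.1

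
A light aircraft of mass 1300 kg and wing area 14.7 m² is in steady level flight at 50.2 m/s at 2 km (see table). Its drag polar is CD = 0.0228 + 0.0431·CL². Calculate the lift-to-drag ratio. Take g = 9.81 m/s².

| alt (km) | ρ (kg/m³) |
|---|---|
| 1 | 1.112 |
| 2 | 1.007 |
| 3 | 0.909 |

At 2 km, from the table: ρ = 1.007 kg/m³.
Weight W = mg = 1300 × 9.81 = 12753 N; in level flight L = W.
q = ½ρv² = ½ × 1.007 × 50.2² = 1269 Pa.
CL = 2W/(ρv²S) = 2×12753/(1.007×50.2²×14.7) = 0.6837.
CD = 0.0228 + 0.0431 × 0.6837² = 0.04295.
L/D = CL/CD = 0.6837 / 0.04295 = 15.9

L/D = 15.9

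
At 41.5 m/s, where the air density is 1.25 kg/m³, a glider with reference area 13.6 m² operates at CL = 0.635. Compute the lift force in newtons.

L = ½ρv²S·CL = ½ × 1.25 × 41.5² × 13.6 × 0.635 = 9300 N ≈ 9.3 kN

L = 9300 N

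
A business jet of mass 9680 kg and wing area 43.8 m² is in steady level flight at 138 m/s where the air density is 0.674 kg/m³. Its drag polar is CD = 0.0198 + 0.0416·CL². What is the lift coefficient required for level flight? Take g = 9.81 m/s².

Weight W = mg = 9680 × 9.81 = 94961 N; in level flight L = W.
Dynamic pressure q = 0.5 × 0.674 × 138² = 6418 Pa.
CL = 2W/(ρv²S) = 2×94961/(0.674×138²×43.8) = 0.3378.

CL = 0.338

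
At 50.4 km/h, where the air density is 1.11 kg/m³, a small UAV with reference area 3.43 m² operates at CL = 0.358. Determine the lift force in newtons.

Convert speed: v = 50.4 km/h ÷ 3.6 = 14 m/s.
L = ½ρv²S·CL = ½ × 1.11 × 14² × 3.43 × 0.358 = 134 N

L = 134 N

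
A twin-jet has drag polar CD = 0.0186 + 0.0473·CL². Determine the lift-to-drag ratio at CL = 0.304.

CD = 0.0186 + 0.0473 × 0.304² = 0.02297
L/D = CL/CD = 0.304 / 0.02297 = 13.2

L/D = 13.2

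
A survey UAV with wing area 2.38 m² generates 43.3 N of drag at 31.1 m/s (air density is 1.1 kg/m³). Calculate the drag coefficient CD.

CD = 0.0342

From D = ½ρv²S·CD, rearranging gives CD = 2D/(ρv²S).
CD = 2 × 43.3 / (1.1 × 31.1² × 2.38) = 0.0342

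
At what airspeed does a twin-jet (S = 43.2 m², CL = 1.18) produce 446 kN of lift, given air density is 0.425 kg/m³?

L = ½ρv²S·CL ⇒ v = √(2L/(ρ·S·CL))
v = √(2 × 4.46×10^5 / (0.425 × 43.2 × 1.18)) = √41170 = 203 m/s

v = 203 m/s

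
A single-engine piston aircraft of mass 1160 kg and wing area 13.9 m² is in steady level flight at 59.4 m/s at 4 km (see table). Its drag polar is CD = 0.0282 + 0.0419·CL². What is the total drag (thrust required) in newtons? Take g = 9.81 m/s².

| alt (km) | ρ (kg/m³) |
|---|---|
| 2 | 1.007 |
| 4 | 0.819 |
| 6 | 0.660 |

D = 837 N

At 4 km, from the table: ρ = 0.819 kg/m³.
Weight W = mg = 1160 × 9.81 = 11380 N; in level flight L = W.
Dynamic pressure q = 0.5 × 0.819 × 59.4² = 1445 Pa.
Required CL = L/(qS) = 11380/(1445·13.9) = 0.5666.
CD = 0.0282 + 0.0419 × 0.5666² = 0.04165.
D = q·S·CD = 1445 × 13.9 × 0.04165 = 836.5 N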